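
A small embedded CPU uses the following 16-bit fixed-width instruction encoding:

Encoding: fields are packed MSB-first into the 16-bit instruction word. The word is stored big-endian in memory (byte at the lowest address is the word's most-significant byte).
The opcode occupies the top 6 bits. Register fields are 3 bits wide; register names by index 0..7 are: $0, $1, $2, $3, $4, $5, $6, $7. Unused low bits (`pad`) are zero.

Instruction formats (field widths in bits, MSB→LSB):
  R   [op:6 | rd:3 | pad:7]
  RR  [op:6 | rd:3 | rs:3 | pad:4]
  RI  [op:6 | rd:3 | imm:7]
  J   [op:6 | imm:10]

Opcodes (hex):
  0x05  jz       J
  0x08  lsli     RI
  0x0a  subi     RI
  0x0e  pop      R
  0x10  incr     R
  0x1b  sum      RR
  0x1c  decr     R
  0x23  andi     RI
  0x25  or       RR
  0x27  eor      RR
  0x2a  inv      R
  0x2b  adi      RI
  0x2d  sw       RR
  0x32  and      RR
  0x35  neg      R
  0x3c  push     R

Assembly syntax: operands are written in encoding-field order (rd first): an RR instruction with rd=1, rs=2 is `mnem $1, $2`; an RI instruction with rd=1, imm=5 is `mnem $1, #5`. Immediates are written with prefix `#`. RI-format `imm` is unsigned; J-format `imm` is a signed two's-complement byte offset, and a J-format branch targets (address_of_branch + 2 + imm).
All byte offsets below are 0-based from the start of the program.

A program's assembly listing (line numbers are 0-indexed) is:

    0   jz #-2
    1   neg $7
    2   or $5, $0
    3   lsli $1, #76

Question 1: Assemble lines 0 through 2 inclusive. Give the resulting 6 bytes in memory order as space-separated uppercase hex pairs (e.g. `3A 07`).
L0: jz op=0x5:6|imm=-2:10 ⇒ 0x17fe ⇒ big 17 fe
L1: neg op=0x35:6|rd=7:3|pad=0:7 ⇒ 0xd780 ⇒ big d7 80
L2: or op=0x25:6|rd=5:3|rs=0:3|pad=0:4 ⇒ 0x9680 ⇒ big 96 80

17 FE D7 80 96 80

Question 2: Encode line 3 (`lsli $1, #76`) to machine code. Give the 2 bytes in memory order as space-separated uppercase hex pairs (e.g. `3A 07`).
20 CC

line 3 (lsli): pack op=0x8:6|rd=1:3|imm=76:7 = 0x20cc; big→ 20 cc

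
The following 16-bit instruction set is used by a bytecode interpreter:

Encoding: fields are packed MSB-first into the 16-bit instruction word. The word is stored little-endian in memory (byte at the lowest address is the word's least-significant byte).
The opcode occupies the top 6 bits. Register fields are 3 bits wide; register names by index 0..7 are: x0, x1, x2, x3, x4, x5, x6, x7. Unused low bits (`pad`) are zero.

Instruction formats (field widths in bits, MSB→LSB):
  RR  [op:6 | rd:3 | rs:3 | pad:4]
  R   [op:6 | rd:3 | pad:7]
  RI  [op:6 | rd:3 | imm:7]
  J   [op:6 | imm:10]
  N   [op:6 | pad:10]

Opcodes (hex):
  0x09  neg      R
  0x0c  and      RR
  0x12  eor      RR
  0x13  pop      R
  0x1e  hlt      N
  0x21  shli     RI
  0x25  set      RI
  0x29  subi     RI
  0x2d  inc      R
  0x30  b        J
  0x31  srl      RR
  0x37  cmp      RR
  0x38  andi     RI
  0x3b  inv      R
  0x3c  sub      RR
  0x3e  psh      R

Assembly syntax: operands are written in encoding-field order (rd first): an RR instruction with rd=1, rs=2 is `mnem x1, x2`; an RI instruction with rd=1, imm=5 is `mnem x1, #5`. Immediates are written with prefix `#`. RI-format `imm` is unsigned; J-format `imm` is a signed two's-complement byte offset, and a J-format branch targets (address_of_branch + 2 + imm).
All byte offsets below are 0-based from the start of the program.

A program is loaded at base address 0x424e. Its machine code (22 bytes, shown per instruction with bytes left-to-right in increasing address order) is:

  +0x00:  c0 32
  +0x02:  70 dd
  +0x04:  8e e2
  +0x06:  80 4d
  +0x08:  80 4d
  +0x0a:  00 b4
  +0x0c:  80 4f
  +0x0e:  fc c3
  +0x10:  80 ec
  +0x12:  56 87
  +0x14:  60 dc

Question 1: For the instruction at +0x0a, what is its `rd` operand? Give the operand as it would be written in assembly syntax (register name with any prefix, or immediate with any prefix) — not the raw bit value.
off 0x0a: read 00 b4 as little → 0xb400
  op=0xb400>>10=0x2d ⇒ inc (R)
  rd@[9:7]=0x0 ⇒ x0

x0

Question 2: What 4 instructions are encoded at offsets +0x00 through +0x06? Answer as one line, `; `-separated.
and x5, x4; cmp x2, x7; andi x5, #14; pop x3

[00] c0 32 → 0x32c0
  top 6b → 0xc → and [RR]
  rd@[9:7]=0x5 ⇒ x5
  rs@[6:4]=0x4 ⇒ x4
[02] 70 dd → 0xdd70
  top 6b → 0x37 → cmp [RR]
  rd@[9:7]=0x2 ⇒ x2
  rs@[6:4]=0x7 ⇒ x7
[04] 8e e2 → 0xe28e
  top 6b → 0x38 → andi [RI]
  rd@[9:7]=0x5 ⇒ x5
  imm@[6:0]=0xe ⇒ #14
[06] 80 4d → 0x4d80
  top 6b → 0x13 → pop [R]
  rd@[9:7]=0x3 ⇒ x3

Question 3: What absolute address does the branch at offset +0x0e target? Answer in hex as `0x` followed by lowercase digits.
0x425a

off 0x0e: read fc c3 as little → 0xc3fc
  op=0xc3fc>>10=0x30 ⇒ b (J)
  [9:0] imm=1020 (s10→-4) = #-4
  target = base 0x424e + off 0x0e + 2 + imm -4 = 0x425a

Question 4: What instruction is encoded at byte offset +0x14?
off 0x14: read 60 dc as little → 0xdc60
  opcode bits[15:10]=0x37: cmp/RR
  [9:7] rd=0 = x0
  [6:4] rs=6 = x6

cmp x0, x6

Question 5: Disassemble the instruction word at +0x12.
+0x12: 56 87 ⇒ word 0x8756 (little)
  opcode bits[15:10]=0x21: shli/RI
  rd@[9:7]=0x6 ⇒ x6
  imm@[6:0]=0x56 ⇒ #86

shli x6, #86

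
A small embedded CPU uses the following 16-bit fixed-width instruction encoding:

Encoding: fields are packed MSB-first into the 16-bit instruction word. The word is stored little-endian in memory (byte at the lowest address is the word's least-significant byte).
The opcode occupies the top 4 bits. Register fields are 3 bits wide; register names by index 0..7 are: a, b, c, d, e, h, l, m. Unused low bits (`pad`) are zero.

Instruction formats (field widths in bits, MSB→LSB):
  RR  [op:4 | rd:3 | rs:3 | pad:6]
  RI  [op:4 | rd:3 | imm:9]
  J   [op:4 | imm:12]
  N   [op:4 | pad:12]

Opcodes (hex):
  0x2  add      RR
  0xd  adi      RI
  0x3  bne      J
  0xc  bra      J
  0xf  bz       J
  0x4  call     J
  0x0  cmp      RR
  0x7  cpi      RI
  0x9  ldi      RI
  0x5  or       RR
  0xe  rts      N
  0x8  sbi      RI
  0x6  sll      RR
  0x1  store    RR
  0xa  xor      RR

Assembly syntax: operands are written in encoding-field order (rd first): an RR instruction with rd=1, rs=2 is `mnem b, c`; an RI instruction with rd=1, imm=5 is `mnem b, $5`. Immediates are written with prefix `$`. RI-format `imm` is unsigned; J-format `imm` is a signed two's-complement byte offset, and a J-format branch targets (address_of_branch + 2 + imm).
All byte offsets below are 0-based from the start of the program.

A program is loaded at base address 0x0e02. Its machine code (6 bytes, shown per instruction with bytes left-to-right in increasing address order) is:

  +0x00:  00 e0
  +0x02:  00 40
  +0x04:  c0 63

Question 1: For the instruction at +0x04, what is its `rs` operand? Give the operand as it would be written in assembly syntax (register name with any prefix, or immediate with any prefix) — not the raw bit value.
[04] c0 63 → 0x63c0
  top 4b → 0x6 → sll [RR]
  rd@[11:9]=0x1 ⇒ b
  rs@[8:6]=0x7 ⇒ m

m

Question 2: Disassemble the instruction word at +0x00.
[00] 00 e0 → 0xe000
  op=0xe000>>12=0xe ⇒ rts (N)

rts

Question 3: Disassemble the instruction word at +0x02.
@+02  little-endian(00 40) = 0x4000
  opcode bits[15:12]=0x4: call/J
  imm: (w>>0)&0xfff=0x0 → $0

call $0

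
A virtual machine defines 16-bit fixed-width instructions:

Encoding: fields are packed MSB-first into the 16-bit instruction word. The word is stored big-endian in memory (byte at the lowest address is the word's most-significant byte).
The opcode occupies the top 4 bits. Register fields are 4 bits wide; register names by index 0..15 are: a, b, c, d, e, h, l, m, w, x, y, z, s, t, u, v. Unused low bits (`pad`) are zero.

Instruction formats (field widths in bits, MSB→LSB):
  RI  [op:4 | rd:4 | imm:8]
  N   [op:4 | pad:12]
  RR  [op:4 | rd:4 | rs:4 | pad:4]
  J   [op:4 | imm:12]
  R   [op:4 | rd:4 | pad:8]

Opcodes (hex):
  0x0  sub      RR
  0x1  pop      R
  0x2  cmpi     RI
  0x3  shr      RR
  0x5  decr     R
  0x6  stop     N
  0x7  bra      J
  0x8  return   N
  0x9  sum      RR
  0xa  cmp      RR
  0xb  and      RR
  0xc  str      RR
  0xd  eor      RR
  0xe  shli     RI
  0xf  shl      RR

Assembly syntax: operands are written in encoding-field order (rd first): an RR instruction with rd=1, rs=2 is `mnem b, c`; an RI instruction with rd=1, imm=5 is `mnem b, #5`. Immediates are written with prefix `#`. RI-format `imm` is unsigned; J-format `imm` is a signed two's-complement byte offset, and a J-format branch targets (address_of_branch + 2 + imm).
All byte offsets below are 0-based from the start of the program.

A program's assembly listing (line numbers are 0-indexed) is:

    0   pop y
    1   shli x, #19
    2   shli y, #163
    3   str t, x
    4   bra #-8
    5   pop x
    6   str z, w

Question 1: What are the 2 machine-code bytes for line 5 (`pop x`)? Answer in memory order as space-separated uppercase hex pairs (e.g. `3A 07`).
5. pop fields op=0x1:4|rd=9:4|pad=0:8 → word 1900h → 19 00

19 00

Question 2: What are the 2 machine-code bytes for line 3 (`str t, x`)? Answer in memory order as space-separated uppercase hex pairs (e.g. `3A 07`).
3. str fields op=0xc:4|rd=13:4|rs=9:4|pad=0:4 → word cd90h → cd 90

CD 90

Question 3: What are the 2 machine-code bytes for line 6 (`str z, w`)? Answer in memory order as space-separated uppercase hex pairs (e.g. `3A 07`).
line 6 (str): pack op=0xc:4|rd=11:4|rs=8:4|pad=0:4 = 0xcb80; big→ cb 80

CB 80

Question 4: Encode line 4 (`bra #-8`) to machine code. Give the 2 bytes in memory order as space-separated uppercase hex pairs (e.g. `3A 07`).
7F F8

line 4 (bra): pack op=0x7:4|imm=-8:12 = 0x7ff8; big→ 7f f8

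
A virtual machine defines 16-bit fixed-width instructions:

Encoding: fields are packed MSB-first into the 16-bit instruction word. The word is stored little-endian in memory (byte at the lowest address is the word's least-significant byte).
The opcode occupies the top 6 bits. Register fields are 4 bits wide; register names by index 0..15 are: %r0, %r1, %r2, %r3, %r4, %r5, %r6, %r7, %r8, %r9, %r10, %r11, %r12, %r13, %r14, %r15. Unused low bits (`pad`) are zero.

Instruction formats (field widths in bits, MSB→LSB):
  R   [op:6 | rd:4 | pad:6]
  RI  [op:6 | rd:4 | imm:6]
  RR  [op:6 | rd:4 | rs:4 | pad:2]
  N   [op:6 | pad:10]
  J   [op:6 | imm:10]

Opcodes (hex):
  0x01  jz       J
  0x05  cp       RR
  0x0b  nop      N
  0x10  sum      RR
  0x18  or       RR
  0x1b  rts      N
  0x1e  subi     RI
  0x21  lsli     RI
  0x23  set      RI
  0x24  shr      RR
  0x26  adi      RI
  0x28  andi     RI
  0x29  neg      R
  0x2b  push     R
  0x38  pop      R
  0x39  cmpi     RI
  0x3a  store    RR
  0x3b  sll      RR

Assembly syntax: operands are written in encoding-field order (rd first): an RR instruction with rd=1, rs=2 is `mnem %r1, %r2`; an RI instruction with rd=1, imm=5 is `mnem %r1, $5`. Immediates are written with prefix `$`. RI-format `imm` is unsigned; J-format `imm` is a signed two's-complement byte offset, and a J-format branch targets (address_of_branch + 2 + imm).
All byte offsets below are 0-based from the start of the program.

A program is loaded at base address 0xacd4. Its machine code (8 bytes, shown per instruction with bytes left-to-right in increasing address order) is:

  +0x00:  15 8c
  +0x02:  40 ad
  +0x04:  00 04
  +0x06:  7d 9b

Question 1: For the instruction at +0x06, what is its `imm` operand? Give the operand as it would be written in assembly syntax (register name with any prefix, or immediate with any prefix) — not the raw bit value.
$61

off 0x06: read 7d 9b as little → 0x9b7d
  op=0x9b7d>>10=0x26 ⇒ adi (RI)
  rd: (w>>6)&0xf=0xd → %r13
  imm: (w>>0)&0x3f=0x3d → $61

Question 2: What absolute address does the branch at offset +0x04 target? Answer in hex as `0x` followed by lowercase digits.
+0x04: 00 04 ⇒ word 0x0400 (little)
  opcode bits[15:10]=0x1: jz/J
  imm: (w>>0)&0x3ff=0x0 → $0
  target = base 0xacd4 + off 0x04 + 2 + imm 0 = 0xacda

0xacda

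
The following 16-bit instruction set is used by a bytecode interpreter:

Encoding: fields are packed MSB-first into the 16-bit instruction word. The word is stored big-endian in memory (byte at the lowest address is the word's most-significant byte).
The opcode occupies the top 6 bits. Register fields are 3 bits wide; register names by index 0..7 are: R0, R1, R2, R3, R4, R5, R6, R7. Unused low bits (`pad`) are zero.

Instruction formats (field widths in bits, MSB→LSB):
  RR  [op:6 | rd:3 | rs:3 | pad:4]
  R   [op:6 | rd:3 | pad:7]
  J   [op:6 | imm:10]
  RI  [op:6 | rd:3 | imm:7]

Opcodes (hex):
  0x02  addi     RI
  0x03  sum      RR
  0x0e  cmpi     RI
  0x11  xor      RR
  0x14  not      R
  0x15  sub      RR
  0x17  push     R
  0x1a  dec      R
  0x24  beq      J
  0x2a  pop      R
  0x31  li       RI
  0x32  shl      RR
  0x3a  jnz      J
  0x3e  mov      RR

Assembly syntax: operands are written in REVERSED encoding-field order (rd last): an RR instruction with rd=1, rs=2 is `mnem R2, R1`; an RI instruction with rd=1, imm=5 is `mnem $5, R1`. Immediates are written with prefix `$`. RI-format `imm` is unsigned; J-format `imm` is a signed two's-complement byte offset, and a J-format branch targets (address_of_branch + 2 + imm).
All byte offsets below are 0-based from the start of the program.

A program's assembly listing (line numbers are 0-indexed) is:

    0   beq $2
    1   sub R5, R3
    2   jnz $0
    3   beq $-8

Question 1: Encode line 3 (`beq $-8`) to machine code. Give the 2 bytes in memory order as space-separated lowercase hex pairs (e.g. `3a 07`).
L3: beq op=0x24:6|imm=-8:10 ⇒ 0x93f8 ⇒ big 93 f8

93 f8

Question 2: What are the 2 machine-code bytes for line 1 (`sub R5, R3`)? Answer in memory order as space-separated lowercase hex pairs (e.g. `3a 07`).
L1: sub op=0x15:6|rd=3:3|rs=5:3|pad=0:4 ⇒ 0x55d0 ⇒ big 55 d0

55 d0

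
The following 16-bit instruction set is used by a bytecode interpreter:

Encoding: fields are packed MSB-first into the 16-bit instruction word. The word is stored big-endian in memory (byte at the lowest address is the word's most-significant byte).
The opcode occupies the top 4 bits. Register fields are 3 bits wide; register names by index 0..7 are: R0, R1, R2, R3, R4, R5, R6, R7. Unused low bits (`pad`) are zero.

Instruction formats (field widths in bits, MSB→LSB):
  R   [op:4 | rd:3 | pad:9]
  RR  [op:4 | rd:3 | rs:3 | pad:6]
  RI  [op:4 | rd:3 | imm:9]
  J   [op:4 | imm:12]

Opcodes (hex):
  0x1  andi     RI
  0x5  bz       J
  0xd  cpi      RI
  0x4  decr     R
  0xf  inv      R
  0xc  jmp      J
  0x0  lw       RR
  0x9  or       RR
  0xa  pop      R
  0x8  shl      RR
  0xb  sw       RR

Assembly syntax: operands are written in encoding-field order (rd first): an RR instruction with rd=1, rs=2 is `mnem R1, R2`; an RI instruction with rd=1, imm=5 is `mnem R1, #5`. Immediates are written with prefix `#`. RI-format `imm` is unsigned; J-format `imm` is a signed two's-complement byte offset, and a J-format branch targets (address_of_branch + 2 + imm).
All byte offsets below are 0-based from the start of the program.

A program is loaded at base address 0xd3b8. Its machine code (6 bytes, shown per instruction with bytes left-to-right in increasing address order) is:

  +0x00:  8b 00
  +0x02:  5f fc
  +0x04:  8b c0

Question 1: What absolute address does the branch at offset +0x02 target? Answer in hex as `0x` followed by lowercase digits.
@+02  big-endian(5f fc) = 0x5ffc
  opcode bits[15:12]=0x5: bz/J
  imm: (w>>0)&0xfff=0xffc (s12→-4) → #-4
  target = base 0xd3b8 + off 0x02 + 2 + imm -4 = 0xd3b8

0xd3b8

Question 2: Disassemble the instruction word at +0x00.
[00] 8b 00 → 0x8b00
  op=0x8b00>>12=0x8 ⇒ shl (RR)
  rd@[11:9]=0x5 ⇒ R5
  rs@[8:6]=0x4 ⇒ R4

shl R5, R4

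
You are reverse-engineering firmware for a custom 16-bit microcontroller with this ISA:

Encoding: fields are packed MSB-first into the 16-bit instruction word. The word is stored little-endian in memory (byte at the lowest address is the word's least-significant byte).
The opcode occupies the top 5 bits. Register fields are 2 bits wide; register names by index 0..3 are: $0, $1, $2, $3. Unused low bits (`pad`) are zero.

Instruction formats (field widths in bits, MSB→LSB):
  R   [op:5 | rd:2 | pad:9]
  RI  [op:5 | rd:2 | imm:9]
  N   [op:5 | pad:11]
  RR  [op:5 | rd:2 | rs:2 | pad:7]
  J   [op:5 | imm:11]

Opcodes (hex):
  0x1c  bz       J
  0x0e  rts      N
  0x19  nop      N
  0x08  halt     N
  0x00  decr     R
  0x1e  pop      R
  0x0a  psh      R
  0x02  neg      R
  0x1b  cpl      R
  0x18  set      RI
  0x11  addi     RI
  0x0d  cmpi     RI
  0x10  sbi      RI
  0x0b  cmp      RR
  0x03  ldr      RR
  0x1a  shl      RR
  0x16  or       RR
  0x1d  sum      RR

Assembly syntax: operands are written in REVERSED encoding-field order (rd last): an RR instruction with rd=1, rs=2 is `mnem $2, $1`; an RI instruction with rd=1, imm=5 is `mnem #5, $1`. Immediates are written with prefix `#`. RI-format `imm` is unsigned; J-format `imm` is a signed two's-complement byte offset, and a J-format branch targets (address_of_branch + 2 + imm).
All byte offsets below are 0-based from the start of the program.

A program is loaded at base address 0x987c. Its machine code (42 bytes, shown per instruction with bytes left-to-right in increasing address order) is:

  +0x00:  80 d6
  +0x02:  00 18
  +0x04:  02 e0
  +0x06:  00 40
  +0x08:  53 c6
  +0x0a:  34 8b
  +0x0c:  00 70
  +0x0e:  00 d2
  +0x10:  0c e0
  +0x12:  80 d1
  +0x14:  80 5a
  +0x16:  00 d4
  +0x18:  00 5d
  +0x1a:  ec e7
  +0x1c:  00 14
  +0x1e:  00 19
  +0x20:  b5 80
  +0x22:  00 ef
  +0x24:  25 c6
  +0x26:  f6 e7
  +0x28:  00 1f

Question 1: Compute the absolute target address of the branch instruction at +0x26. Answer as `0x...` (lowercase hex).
0x989a

off 0x26: read f6 e7 as little → 0xe7f6
  op=0xe7f6>>11=0x1c ⇒ bz (J)
  imm@[10:0]=0x7f6 (s11→-10) ⇒ #-10
  target = base 0x987c + off 0x26 + 2 + imm -10 = 0x989a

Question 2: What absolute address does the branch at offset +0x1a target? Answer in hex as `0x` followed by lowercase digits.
0x9884

@+1a  little-endian(ec e7) = 0xe7ec
  opcode bits[15:11]=0x1c: bz/J
  imm: (w>>0)&0x7ff=0x7ec (s11→-20) → #-20
  target = base 0x987c + off 0x1a + 2 + imm -20 = 0x9884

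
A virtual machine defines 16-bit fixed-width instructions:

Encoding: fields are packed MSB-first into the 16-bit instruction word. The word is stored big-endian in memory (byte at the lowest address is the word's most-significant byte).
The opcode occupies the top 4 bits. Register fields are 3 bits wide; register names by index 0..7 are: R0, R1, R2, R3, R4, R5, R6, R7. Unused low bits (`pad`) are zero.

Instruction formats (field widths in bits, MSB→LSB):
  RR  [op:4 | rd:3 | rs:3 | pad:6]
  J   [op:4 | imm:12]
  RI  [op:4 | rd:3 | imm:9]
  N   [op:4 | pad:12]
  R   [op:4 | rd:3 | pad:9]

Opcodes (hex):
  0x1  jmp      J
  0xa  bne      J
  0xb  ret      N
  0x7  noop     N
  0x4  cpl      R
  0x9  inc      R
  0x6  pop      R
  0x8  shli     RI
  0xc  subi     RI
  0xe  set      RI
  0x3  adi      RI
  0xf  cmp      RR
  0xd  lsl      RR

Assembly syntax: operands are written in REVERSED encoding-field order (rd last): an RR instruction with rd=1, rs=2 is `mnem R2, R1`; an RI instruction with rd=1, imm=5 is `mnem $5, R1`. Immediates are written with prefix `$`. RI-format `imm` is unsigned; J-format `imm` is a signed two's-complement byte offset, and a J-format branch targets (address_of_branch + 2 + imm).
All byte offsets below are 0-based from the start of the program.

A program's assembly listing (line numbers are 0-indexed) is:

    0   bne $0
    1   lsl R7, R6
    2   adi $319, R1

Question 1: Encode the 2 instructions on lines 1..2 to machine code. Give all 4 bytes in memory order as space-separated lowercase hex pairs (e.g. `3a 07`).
L1: lsl op=0xd:4|rd=6:3|rs=7:3|pad=0:6 ⇒ 0xddc0 ⇒ big dd c0
L2: adi op=0x3:4|rd=1:3|imm=319:9 ⇒ 0x333f ⇒ big 33 3f

dd c0 33 3f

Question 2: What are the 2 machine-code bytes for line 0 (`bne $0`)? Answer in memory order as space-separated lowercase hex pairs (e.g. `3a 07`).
0. bne fields op=0xa:4|imm=0:12 → word a000h → a0 00

a0 00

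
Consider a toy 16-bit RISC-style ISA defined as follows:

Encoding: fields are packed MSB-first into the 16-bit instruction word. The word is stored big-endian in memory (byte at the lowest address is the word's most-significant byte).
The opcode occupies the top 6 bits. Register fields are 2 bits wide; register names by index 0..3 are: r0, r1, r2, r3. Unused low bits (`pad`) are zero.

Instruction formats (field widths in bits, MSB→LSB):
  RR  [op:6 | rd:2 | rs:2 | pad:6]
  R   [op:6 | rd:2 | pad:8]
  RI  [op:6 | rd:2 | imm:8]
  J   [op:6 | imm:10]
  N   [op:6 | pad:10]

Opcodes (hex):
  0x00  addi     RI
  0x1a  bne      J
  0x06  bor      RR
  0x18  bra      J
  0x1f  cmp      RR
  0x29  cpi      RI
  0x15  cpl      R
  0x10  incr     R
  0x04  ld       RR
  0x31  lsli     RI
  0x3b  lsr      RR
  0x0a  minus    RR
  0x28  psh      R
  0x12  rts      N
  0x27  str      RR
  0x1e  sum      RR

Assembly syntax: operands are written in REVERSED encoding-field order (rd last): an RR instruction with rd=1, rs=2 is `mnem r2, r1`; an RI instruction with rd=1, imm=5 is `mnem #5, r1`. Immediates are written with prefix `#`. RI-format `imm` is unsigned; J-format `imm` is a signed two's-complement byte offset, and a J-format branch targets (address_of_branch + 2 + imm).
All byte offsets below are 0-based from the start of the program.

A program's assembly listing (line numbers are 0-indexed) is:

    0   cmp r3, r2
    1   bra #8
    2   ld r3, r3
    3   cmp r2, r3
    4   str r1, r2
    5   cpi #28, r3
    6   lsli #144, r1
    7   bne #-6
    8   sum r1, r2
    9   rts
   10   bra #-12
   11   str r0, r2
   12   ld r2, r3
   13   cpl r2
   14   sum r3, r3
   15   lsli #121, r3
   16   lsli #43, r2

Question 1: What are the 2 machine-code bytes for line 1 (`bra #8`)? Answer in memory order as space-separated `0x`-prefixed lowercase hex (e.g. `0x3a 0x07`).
1. bra fields op=0x18:6|imm=8:10 → word 6008h → 60 08

0x60 0x08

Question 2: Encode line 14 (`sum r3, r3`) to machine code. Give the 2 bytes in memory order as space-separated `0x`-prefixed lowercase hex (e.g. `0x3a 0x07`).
0x7b 0xc0

line 14 (sum): pack op=0x1e:6|rd=3:2|rs=3:2|pad=0:6 = 0x7bc0; big→ 7b c0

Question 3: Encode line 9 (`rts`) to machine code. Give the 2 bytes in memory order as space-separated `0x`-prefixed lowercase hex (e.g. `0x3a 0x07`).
0x48 0x00

9. rts fields op=0x12:6|pad=0:10 → word 4800h → 48 00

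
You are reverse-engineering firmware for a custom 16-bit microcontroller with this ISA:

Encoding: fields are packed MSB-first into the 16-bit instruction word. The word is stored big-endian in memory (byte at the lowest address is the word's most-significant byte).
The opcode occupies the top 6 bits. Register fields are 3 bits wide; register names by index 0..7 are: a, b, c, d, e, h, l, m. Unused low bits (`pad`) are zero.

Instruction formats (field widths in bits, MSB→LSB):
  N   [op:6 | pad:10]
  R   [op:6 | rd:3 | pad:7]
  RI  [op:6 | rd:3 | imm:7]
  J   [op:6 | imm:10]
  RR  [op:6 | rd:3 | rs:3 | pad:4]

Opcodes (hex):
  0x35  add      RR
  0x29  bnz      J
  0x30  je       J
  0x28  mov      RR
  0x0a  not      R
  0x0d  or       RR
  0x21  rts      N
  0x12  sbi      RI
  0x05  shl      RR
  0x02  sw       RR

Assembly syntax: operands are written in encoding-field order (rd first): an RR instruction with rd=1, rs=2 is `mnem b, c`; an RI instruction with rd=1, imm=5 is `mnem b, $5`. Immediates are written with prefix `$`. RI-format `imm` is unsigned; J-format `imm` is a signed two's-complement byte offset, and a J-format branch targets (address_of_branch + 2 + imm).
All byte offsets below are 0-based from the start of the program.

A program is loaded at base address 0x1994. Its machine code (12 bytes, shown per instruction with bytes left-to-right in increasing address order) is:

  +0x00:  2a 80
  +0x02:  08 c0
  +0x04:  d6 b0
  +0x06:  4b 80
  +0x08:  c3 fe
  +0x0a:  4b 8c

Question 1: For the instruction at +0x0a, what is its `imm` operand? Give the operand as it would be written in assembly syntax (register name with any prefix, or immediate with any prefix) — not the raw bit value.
$12

[0a] 4b 8c → 0x4b8c
  top 6b → 0x12 → sbi [RI]
  rd@[9:7]=0x7 ⇒ m
  imm@[6:0]=0xc ⇒ $12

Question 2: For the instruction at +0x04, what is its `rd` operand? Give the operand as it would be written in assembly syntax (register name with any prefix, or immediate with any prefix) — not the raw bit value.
@+04  big-endian(d6 b0) = 0xd6b0
  top 6b → 0x35 → add [RR]
  rd: (w>>7)&0x7=0x5 → h
  rs: (w>>4)&0x7=0x3 → d

h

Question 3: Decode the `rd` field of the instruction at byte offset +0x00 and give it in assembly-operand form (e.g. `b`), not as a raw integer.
+0x00: 2a 80 ⇒ word 0x2a80 (big)
  opcode bits[15:10]=0xa: not/R
  [9:7] rd=5 = h

h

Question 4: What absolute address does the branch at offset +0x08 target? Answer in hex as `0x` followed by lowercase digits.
0x199c

off 0x08: read c3 fe as big → 0xc3fe
  opcode bits[15:10]=0x30: je/J
  imm: (w>>0)&0x3ff=0x3fe (s10→-2) → $-2
  target = base 0x1994 + off 0x08 + 2 + imm -2 = 0x199c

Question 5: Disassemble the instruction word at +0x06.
sbi m, $0

[06] 4b 80 → 0x4b80
  op=0x4b80>>10=0x12 ⇒ sbi (RI)
  [9:7] rd=7 = m
  [6:0] imm=0 = $0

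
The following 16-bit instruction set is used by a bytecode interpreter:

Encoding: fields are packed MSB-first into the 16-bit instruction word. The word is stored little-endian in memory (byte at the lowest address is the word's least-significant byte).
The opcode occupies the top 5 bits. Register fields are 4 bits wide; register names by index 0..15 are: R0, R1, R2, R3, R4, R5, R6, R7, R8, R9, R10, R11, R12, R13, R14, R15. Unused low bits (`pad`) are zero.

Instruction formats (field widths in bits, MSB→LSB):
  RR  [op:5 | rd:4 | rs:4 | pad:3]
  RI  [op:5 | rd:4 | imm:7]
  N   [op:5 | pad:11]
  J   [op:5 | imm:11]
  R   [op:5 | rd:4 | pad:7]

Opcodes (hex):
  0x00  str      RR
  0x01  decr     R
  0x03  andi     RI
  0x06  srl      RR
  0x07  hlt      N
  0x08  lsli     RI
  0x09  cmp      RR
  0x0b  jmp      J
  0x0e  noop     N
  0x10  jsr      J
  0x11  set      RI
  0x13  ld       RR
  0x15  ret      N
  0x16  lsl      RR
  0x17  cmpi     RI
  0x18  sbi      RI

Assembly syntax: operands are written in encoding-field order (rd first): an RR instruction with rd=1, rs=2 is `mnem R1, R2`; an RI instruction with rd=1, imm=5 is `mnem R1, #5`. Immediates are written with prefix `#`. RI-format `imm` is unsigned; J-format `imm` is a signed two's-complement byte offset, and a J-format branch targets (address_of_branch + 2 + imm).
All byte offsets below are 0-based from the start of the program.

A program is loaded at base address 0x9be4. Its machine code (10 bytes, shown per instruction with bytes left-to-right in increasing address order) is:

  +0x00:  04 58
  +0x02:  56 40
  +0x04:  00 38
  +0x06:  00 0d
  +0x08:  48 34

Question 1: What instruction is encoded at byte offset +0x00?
@+00  little-endian(04 58) = 0x5804
  top 5b → 0xb → jmp [J]
  [10:0] imm=4 = #4

jmp #4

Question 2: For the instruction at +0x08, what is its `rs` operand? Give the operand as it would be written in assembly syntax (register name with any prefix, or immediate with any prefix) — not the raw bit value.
+0x08: 48 34 ⇒ word 0x3448 (little)
  opcode bits[15:11]=0x6: srl/RR
  rd: (w>>7)&0xf=0x8 → R8
  rs: (w>>3)&0xf=0x9 → R9

R9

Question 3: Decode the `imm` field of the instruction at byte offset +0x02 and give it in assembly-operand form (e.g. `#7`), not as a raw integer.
#86

+0x02: 56 40 ⇒ word 0x4056 (little)
  opcode bits[15:11]=0x8: lsli/RI
  rd: (w>>7)&0xf=0x0 → R0
  imm: (w>>0)&0x7f=0x56 → #86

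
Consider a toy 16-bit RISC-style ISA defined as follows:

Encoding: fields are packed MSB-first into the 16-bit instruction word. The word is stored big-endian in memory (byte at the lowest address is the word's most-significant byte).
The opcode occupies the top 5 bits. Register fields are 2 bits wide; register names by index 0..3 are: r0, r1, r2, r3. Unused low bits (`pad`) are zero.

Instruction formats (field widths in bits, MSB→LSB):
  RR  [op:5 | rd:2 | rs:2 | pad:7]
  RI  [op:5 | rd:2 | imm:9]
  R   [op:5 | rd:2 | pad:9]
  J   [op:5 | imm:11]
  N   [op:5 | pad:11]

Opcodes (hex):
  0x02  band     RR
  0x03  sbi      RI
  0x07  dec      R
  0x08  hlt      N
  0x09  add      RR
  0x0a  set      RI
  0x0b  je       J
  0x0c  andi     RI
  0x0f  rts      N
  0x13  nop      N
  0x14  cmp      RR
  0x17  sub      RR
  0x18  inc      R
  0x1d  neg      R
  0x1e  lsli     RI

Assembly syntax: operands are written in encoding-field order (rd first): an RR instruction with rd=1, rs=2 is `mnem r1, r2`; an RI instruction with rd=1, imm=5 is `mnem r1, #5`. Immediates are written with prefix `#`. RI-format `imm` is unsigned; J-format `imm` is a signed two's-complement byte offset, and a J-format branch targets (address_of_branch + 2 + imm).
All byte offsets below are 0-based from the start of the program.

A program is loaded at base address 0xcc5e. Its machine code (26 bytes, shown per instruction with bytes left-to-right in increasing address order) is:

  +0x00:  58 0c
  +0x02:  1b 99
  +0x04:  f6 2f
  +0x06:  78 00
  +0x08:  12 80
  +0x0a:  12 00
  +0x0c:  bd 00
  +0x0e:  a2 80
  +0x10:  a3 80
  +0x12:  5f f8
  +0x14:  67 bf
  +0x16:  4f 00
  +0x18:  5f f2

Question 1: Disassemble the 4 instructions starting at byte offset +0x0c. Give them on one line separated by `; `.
sub r2, r2; cmp r1, r1; cmp r1, r3; je #-8

+0x0c: bd 00 ⇒ word 0xbd00 (big)
  top 5b → 0x17 → sub [RR]
  rd: (w>>9)&0x3=0x2 → r2
  rs: (w>>7)&0x3=0x2 → r2
+0x0e: a2 80 ⇒ word 0xa280 (big)
  top 5b → 0x14 → cmp [RR]
  rd: (w>>9)&0x3=0x1 → r1
  rs: (w>>7)&0x3=0x1 → r1
+0x10: a3 80 ⇒ word 0xa380 (big)
  top 5b → 0x14 → cmp [RR]
  rd: (w>>9)&0x3=0x1 → r1
  rs: (w>>7)&0x3=0x3 → r3
+0x12: 5f f8 ⇒ word 0x5ff8 (big)
  top 5b → 0xb → je [J]
  imm: (w>>0)&0x7ff=0x7f8 (s11→-8) → #-8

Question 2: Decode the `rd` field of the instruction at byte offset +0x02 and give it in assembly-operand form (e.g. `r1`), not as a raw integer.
[02] 1b 99 → 0x1b99
  top 5b → 0x3 → sbi [RI]
  rd: (w>>9)&0x3=0x1 → r1
  imm: (w>>0)&0x1ff=0x199 → #409

r1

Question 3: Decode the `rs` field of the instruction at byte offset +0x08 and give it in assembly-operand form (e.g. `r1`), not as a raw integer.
@+08  big-endian(12 80) = 0x1280
  op=0x1280>>11=0x2 ⇒ band (RR)
  [10:9] rd=1 = r1
  [8:7] rs=1 = r1

r1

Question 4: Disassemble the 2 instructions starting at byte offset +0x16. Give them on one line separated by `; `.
add r3, r2; je #-14

+0x16: 4f 00 ⇒ word 0x4f00 (big)
  opcode bits[15:11]=0x9: add/RR
  rd@[10:9]=0x3 ⇒ r3
  rs@[8:7]=0x2 ⇒ r2
+0x18: 5f f2 ⇒ word 0x5ff2 (big)
  opcode bits[15:11]=0xb: je/J
  imm@[10:0]=0x7f2 (s11→-14) ⇒ #-14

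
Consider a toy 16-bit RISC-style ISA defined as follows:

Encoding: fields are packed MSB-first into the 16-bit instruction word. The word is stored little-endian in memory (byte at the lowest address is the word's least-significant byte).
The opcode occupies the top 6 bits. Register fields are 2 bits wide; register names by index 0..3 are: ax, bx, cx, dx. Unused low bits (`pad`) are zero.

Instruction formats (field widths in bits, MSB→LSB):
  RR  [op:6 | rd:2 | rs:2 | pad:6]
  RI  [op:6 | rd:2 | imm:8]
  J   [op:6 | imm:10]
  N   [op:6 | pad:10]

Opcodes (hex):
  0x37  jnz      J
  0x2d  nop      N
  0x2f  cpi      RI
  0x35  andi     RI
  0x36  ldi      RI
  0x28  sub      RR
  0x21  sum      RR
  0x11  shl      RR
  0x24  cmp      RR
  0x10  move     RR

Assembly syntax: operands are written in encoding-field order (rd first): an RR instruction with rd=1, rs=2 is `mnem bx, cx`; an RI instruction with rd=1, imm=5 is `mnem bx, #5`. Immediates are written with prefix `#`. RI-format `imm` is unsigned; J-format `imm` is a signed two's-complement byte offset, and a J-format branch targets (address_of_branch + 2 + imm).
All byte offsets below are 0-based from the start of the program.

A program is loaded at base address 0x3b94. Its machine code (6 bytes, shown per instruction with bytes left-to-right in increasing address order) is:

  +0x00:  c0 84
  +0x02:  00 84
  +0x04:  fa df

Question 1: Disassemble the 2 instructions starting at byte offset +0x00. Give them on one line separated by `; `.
sum ax, dx; sum ax, ax

[00] c0 84 → 0x84c0
  opcode bits[15:10]=0x21: sum/RR
  rd: (w>>8)&0x3=0x0 → ax
  rs: (w>>6)&0x3=0x3 → dx
[02] 00 84 → 0x8400
  opcode bits[15:10]=0x21: sum/RR
  rd: (w>>8)&0x3=0x0 → ax
  rs: (w>>6)&0x3=0x0 → ax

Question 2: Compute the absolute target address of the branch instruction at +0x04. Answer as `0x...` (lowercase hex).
off 0x04: read fa df as little → 0xdffa
  top 6b → 0x37 → jnz [J]
  [9:0] imm=1018 (s10→-6) = #-6
  target = base 0x3b94 + off 0x04 + 2 + imm -6 = 0x3b94

0x3b94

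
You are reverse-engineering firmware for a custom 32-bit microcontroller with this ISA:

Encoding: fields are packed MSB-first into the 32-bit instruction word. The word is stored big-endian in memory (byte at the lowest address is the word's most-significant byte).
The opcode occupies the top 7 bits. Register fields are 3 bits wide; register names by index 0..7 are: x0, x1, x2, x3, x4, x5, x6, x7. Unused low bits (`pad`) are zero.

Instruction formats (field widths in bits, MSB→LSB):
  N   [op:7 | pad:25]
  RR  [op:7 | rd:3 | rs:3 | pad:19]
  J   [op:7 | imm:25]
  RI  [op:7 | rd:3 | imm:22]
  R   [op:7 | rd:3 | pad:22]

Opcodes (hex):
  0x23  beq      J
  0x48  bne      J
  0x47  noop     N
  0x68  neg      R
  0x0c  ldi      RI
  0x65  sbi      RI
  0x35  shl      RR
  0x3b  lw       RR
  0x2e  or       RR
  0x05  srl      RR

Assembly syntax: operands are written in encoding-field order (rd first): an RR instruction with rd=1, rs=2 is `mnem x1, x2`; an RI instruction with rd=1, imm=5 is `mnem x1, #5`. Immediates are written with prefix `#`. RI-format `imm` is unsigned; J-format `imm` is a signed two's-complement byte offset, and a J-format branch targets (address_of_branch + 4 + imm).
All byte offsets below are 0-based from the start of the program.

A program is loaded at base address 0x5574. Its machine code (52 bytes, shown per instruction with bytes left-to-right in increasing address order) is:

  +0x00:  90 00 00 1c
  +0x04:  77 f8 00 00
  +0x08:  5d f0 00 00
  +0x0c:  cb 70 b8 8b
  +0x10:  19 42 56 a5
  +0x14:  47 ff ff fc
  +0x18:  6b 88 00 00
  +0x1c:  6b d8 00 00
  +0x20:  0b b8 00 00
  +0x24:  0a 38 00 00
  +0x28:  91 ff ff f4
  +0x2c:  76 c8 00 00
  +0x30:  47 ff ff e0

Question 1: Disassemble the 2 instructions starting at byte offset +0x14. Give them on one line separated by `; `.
@+14  big-endian(47 ff ff fc) = 0x47fffffc
  opcode bits[31:25]=0x23: beq/J
  [24:0] imm=33554428 (s25→-4) = #-4
@+18  big-endian(6b 88 00 00) = 0x6b880000
  opcode bits[31:25]=0x35: shl/RR
  [24:22] rd=6 = x6
  [21:19] rs=1 = x1

beq #-4; shl x6, x1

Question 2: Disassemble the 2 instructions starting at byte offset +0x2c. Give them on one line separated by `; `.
lw x3, x1; beq #-32

[2c] 76 c8 00 00 → 0x76c80000
  opcode bits[31:25]=0x3b: lw/RR
  rd: (w>>22)&0x7=0x3 → x3
  rs: (w>>19)&0x7=0x1 → x1
[30] 47 ff ff e0 → 0x47ffffe0
  opcode bits[31:25]=0x23: beq/J
  imm: (w>>0)&0x1ffffff=0x1ffffe0 (s25→-32) → #-32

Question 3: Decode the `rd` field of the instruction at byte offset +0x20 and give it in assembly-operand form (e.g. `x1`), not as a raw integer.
+0x20: 0b b8 00 00 ⇒ word 0x0bb80000 (big)
  op=0x0bb80000>>25=0x5 ⇒ srl (RR)
  rd: (w>>22)&0x7=0x6 → x6
  rs: (w>>19)&0x7=0x7 → x7

x6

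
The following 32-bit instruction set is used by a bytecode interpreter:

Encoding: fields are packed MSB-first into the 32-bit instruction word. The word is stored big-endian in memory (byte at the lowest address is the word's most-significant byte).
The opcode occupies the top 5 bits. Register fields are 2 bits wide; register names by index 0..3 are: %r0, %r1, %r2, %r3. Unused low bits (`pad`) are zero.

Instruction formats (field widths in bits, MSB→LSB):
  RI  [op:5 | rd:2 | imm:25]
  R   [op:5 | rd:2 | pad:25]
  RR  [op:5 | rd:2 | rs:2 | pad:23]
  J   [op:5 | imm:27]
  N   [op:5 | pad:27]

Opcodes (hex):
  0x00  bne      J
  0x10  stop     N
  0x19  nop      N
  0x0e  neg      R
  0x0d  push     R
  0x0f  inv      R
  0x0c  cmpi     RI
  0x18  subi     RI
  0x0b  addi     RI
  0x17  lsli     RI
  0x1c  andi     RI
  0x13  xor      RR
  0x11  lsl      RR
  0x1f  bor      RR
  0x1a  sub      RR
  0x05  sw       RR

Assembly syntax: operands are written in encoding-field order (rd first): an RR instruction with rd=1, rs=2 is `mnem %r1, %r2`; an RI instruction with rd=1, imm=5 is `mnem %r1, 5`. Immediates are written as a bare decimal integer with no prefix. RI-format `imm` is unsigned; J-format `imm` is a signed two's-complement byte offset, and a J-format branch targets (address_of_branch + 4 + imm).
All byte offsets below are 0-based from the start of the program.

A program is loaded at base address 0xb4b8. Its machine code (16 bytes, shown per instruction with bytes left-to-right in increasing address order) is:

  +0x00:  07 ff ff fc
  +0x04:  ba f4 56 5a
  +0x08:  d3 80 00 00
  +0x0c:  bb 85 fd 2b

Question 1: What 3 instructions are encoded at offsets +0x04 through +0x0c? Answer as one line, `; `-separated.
+0x04: ba f4 56 5a ⇒ word 0xbaf4565a (big)
  top 5b → 0x17 → lsli [RI]
  rd@[26:25]=0x1 ⇒ %r1
  imm@[24:0]=0xf4565a ⇒ 16012890
+0x08: d3 80 00 00 ⇒ word 0xd3800000 (big)
  top 5b → 0x1a → sub [RR]
  rd@[26:25]=0x1 ⇒ %r1
  rs@[24:23]=0x3 ⇒ %r3
+0x0c: bb 85 fd 2b ⇒ word 0xbb85fd2b (big)
  top 5b → 0x17 → lsli [RI]
  rd@[26:25]=0x1 ⇒ %r1
  imm@[24:0]=0x185fd2b ⇒ 25558315

lsli %r1, 16012890; sub %r1, %r3; lsli %r1, 25558315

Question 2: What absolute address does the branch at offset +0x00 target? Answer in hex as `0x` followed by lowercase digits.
0xb4b8

+0x00: 07 ff ff fc ⇒ word 0x07fffffc (big)
  top 5b → 0x0 → bne [J]
  imm: (w>>0)&0x7ffffff=0x7fffffc (s27→-4) → -4
  target = base 0xb4b8 + off 0x00 + 4 + imm -4 = 0xb4b8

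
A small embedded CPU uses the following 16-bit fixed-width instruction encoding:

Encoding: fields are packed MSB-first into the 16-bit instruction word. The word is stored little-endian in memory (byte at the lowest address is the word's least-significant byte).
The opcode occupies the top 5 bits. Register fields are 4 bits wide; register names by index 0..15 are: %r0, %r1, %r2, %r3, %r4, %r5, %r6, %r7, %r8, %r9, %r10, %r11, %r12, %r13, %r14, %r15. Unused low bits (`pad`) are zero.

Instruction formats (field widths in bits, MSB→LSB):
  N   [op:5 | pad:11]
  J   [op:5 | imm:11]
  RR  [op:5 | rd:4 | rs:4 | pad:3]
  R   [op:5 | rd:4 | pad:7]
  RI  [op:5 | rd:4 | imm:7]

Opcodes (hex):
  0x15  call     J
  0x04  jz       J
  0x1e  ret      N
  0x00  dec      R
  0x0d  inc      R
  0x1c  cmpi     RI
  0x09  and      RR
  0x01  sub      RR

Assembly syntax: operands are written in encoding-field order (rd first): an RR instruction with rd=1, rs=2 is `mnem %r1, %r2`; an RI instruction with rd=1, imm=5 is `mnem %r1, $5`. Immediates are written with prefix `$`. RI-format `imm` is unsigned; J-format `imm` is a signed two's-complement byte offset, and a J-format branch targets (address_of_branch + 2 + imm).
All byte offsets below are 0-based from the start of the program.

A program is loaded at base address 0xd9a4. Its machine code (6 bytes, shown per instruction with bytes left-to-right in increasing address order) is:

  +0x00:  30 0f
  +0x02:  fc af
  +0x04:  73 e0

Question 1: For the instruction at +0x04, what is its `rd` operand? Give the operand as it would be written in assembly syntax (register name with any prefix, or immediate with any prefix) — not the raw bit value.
@+04  little-endian(73 e0) = 0xe073
  op=0xe073>>11=0x1c ⇒ cmpi (RI)
  rd@[10:7]=0x0 ⇒ %r0
  imm@[6:0]=0x73 ⇒ $115

%r0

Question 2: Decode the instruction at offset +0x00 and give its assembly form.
off 0x00: read 30 0f as little → 0x0f30
  opcode bits[15:11]=0x1: sub/RR
  rd: (w>>7)&0xf=0xe → %r14
  rs: (w>>3)&0xf=0x6 → %r6

sub %r14, %r6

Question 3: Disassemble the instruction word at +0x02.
call $-4

[02] fc af → 0xaffc
  op=0xaffc>>11=0x15 ⇒ call (J)
  imm: (w>>0)&0x7ff=0x7fc (s11→-4) → $-4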